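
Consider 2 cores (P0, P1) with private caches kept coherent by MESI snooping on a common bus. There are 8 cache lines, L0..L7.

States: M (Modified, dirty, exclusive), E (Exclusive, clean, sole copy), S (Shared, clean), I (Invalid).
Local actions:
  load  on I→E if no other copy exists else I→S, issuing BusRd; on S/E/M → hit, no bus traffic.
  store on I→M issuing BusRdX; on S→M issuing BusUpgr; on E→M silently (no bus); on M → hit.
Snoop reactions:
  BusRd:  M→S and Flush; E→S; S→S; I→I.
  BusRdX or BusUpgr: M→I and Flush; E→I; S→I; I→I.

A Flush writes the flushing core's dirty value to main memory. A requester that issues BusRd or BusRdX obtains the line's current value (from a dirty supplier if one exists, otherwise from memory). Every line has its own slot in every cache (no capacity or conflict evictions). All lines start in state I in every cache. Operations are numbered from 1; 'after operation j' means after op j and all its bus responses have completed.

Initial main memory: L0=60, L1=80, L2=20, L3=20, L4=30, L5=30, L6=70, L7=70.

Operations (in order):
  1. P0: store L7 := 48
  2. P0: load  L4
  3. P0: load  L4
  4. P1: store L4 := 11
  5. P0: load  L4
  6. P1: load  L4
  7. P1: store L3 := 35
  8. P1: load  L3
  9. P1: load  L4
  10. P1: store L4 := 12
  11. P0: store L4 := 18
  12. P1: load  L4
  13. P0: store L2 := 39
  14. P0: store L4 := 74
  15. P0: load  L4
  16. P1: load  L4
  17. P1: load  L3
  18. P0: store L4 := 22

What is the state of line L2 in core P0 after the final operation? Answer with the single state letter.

1. P0: store L7 := 48  bus=[BusRdX]  L7: P0=M P1=I  mem[L7]=70
2. P0: load  L4  bus=[BusRd]  L4: P0=E P1=I  mem[L4]=30
3. P0: load  L4  bus=[-]  L4: P0=E P1=I  mem[L4]=30
4. P1: store L4 := 11  bus=[BusRdX]  L4: P0=I P1=M  mem[L4]=30
5. P0: load  L4  bus=[BusRd,Flush]  L4: P0=S P1=S  mem[L4]=11
6. P1: load  L4  bus=[-]  L4: P0=S P1=S  mem[L4]=11
7. P1: store L3 := 35  bus=[BusRdX]  L3: P0=I P1=M  mem[L3]=20
8. P1: load  L3  bus=[-]  L3: P0=I P1=M  mem[L3]=20
9. P1: load  L4  bus=[-]  L4: P0=S P1=S  mem[L4]=11
10. P1: store L4 := 12  bus=[BusUpgr]  L4: P0=I P1=M  mem[L4]=11
11. P0: store L4 := 18  bus=[BusRdX,Flush]  L4: P0=M P1=I  mem[L4]=12
12. P1: load  L4  bus=[BusRd,Flush]  L4: P0=S P1=S  mem[L4]=18
13. P0: store L2 := 39  bus=[BusRdX]  L2: P0=M P1=I  mem[L2]=20
14. P0: store L4 := 74  bus=[BusUpgr]  L4: P0=M P1=I  mem[L4]=18
15. P0: load  L4  bus=[-]  L4: P0=M P1=I  mem[L4]=18
16. P1: load  L4  bus=[BusRd,Flush]  L4: P0=S P1=S  mem[L4]=74
17. P1: load  L3  bus=[-]  L3: P0=I P1=M  mem[L3]=20
18. P0: store L4 := 22  bus=[BusUpgr]  L4: P0=M P1=I  mem[L4]=74

state = M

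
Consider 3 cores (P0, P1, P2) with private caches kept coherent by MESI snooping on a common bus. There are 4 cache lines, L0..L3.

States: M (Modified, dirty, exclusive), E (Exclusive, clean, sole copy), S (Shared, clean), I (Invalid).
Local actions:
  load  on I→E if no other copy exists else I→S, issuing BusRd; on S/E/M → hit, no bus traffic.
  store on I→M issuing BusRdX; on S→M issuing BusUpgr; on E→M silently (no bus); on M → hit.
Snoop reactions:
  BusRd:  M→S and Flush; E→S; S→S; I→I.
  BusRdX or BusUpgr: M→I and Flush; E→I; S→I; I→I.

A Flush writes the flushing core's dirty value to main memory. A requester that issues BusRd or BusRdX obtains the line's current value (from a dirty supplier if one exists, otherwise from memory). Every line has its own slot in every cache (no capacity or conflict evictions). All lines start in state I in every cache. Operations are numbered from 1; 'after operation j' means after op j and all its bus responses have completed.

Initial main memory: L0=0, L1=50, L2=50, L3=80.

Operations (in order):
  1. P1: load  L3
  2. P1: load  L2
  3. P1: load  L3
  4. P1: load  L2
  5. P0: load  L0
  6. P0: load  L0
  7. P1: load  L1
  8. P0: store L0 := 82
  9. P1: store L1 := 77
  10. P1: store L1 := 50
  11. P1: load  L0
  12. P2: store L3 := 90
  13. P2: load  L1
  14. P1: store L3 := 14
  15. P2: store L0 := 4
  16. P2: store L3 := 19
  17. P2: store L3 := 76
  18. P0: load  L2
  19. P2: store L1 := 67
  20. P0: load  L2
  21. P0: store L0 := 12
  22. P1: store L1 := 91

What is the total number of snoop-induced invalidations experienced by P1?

invalidations = 4

  op1 P1: load  L3 → I/E/I on L3; bus BusRd; mem=80
  op2 P1: load  L2 → I/E/I on L2; bus BusRd; mem=50
  op3 P1: load  L3 → I/E/I on L3; bus (none); mem=80
  op4 P1: load  L2 → I/E/I on L2; bus (none); mem=50
  op5 P0: load  L0 → E/I/I on L0; bus BusRd; mem=0
  op6 P0: load  L0 → E/I/I on L0; bus (none); mem=0
  op7 P1: load  L1 → I/E/I on L1; bus BusRd; mem=50
  op8 P0: store L0 := 82 → M/I/I on L0; bus (none); mem=0
  op9 P1: store L1 := 77 → I/M/I on L1; bus (none); mem=50
  op10 P1: store L1 := 50 → I/M/I on L1; bus (none); mem=50
  op11 P1: load  L0 → S/S/I on L0; bus BusRd Flush; mem=82
  op12 P2: store L3 := 90 → I/I/M on L3; bus BusRdX; mem=80
  op13 P2: load  L1 → I/S/S on L1; bus BusRd Flush; mem=50
  op14 P1: store L3 := 14 → I/M/I on L3; bus BusRdX Flush; mem=90
  op15 P2: store L0 := 4 → I/I/M on L0; bus BusRdX; mem=82
  op16 P2: store L3 := 19 → I/I/M on L3; bus BusRdX Flush; mem=14
  op17 P2: store L3 := 76 → I/I/M on L3; bus (none); mem=14
  op18 P0: load  L2 → S/S/I on L2; bus BusRd; mem=50
  op19 P2: store L1 := 67 → I/I/M on L1; bus BusUpgr; mem=50
  op20 P0: load  L2 → S/S/I on L2; bus (none); mem=50
  op21 P0: store L0 := 12 → M/I/I on L0; bus BusRdX Flush; mem=4
  op22 P1: store L1 := 91 → I/M/I on L1; bus BusRdX Flush; mem=67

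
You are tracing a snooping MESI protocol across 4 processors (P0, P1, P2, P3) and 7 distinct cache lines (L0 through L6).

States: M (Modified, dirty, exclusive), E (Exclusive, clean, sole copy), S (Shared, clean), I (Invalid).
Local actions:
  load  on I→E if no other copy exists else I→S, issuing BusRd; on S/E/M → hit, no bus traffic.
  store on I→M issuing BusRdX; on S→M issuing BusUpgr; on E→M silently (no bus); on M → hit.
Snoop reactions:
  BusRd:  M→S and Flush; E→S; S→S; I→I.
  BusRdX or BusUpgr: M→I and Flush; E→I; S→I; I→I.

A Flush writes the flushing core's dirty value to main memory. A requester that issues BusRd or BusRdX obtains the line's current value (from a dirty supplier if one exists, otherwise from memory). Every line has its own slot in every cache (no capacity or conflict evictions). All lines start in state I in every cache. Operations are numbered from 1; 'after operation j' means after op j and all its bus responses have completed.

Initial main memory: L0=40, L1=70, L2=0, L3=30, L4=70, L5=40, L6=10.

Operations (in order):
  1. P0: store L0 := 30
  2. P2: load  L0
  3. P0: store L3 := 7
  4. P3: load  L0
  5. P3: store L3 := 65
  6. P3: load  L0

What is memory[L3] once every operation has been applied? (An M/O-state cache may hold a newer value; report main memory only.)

[1] P0: store L0 := 30 | P0:M(30), P1:I, P2:I, P3:I | bus: BusRdX
[2] P2: load  L0 | P0:S(30), P1:I, P2:S(30), P3:I | bus: BusRd,Flush
[3] P0: store L3 := 7 | P0:M(7), P1:I, P2:I, P3:I | bus: BusRdX
[4] P3: load  L0 | P0:S(30), P1:I, P2:S(30), P3:S(30) | bus: BusRd
[5] P3: store L3 := 65 | P0:I, P1:I, P2:I, P3:M(65) | bus: BusRdX,Flush
[6] P3: load  L0 | P0:S(30), P1:I, P2:S(30), P3:S(30) | bus: none

memory[L3] = 7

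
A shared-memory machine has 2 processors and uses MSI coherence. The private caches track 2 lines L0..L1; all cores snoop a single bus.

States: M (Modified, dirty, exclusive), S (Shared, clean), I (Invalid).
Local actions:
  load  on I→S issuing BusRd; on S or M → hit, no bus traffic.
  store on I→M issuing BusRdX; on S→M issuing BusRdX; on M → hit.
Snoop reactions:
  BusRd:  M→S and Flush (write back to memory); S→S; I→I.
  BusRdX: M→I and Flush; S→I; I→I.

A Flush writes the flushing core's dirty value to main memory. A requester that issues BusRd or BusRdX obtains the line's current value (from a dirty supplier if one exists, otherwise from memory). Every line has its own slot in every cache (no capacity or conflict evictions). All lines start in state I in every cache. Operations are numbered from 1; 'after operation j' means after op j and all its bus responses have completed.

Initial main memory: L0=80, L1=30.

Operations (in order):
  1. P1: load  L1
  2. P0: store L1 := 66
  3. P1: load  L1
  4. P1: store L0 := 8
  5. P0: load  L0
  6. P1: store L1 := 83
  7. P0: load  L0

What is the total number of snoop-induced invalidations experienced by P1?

invalidations = 1

  op1 P1: load  L1 → I/S on L1; bus BusRd; mem=30
  op2 P0: store L1 := 66 → M/I on L1; bus BusRdX; mem=30
  op3 P1: load  L1 → S/S on L1; bus BusRd Flush; mem=66
  op4 P1: store L0 := 8 → I/M on L0; bus BusRdX; mem=80
  op5 P0: load  L0 → S/S on L0; bus BusRd Flush; mem=8
  op6 P1: store L1 := 83 → I/M on L1; bus BusRdX; mem=66
  op7 P0: load  L0 → S/S on L0; bus (none); mem=8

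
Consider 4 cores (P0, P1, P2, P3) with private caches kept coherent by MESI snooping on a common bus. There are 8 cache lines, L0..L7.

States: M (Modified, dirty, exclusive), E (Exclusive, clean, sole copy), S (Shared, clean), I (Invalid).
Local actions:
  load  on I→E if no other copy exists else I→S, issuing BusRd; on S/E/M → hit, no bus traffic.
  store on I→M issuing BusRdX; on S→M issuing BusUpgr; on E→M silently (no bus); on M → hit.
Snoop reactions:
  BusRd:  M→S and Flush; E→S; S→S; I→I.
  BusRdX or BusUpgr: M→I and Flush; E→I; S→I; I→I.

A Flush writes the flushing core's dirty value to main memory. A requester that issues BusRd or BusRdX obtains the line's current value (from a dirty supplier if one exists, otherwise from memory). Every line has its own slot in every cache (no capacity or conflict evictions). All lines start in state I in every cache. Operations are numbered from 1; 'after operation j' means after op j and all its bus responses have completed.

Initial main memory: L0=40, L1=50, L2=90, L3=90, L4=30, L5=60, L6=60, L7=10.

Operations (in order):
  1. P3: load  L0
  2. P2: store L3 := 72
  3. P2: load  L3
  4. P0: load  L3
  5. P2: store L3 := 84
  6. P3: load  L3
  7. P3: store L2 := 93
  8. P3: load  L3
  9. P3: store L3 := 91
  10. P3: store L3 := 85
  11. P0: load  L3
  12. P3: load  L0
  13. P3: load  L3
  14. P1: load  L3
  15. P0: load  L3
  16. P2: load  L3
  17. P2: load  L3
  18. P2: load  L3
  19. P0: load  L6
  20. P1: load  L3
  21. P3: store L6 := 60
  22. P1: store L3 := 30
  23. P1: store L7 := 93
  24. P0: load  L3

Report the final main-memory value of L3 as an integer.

1. P3: load  L0  bus=[BusRd]  L0: P0=I P1=I P2=I P3=E  mem[L0]=40
2. P2: store L3 := 72  bus=[BusRdX]  L3: P0=I P1=I P2=M P3=I  mem[L3]=90
3. P2: load  L3  bus=[-]  L3: P0=I P1=I P2=M P3=I  mem[L3]=90
4. P0: load  L3  bus=[BusRd,Flush]  L3: P0=S P1=I P2=S P3=I  mem[L3]=72
5. P2: store L3 := 84  bus=[BusUpgr]  L3: P0=I P1=I P2=M P3=I  mem[L3]=72
6. P3: load  L3  bus=[BusRd,Flush]  L3: P0=I P1=I P2=S P3=S  mem[L3]=84
7. P3: store L2 := 93  bus=[BusRdX]  L2: P0=I P1=I P2=I P3=M  mem[L2]=90
8. P3: load  L3  bus=[-]  L3: P0=I P1=I P2=S P3=S  mem[L3]=84
9. P3: store L3 := 91  bus=[BusUpgr]  L3: P0=I P1=I P2=I P3=M  mem[L3]=84
10. P3: store L3 := 85  bus=[-]  L3: P0=I P1=I P2=I P3=M  mem[L3]=84
11. P0: load  L3  bus=[BusRd,Flush]  L3: P0=S P1=I P2=I P3=S  mem[L3]=85
12. P3: load  L0  bus=[-]  L0: P0=I P1=I P2=I P3=E  mem[L0]=40
13. P3: load  L3  bus=[-]  L3: P0=S P1=I P2=I P3=S  mem[L3]=85
14. P1: load  L3  bus=[BusRd]  L3: P0=S P1=S P2=I P3=S  mem[L3]=85
15. P0: load  L3  bus=[-]  L3: P0=S P1=S P2=I P3=S  mem[L3]=85
16. P2: load  L3  bus=[BusRd]  L3: P0=S P1=S P2=S P3=S  mem[L3]=85
17. P2: load  L3  bus=[-]  L3: P0=S P1=S P2=S P3=S  mem[L3]=85
18. P2: load  L3  bus=[-]  L3: P0=S P1=S P2=S P3=S  mem[L3]=85
19. P0: load  L6  bus=[BusRd]  L6: P0=E P1=I P2=I P3=I  mem[L6]=60
20. P1: load  L3  bus=[-]  L3: P0=S P1=S P2=S P3=S  mem[L3]=85
21. P3: store L6 := 60  bus=[BusRdX]  L6: P0=I P1=I P2=I P3=M  mem[L6]=60
22. P1: store L3 := 30  bus=[BusUpgr]  L3: P0=I P1=M P2=I P3=I  mem[L3]=85
23. P1: store L7 := 93  bus=[BusRdX]  L7: P0=I P1=M P2=I P3=I  mem[L7]=10
24. P0: load  L3  bus=[BusRd,Flush]  L3: P0=S P1=S P2=I P3=I  mem[L3]=30

memory[L3] = 30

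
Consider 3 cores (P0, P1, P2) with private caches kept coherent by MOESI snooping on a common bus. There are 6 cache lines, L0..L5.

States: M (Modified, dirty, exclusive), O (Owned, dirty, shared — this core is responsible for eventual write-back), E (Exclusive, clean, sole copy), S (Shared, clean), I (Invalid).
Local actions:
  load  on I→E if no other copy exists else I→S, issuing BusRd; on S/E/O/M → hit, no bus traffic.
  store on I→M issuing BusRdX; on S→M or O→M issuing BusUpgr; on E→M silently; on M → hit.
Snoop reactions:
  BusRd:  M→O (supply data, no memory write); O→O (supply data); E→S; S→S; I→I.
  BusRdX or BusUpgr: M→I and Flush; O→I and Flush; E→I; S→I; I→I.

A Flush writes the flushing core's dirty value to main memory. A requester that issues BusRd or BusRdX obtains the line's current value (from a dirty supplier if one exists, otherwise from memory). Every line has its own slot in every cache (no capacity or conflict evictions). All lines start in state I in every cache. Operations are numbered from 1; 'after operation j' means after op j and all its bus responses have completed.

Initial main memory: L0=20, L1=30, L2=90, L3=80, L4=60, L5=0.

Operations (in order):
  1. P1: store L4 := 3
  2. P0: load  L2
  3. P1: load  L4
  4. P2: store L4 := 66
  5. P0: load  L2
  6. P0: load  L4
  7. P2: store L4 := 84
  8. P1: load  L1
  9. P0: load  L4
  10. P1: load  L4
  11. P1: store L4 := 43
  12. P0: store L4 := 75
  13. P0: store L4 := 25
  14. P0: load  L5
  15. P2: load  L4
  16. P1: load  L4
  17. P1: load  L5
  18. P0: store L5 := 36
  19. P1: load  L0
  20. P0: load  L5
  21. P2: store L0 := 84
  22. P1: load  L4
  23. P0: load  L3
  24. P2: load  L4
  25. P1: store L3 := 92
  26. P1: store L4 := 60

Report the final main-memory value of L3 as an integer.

1. P1: store L4 := 3  bus=[BusRdX]  L4: P0=I P1=M P2=I  mem[L4]=60
2. P0: load  L2  bus=[BusRd]  L2: P0=E P1=I P2=I  mem[L2]=90
3. P1: load  L4  bus=[-]  L4: P0=I P1=M P2=I  mem[L4]=60
4. P2: store L4 := 66  bus=[BusRdX,Flush]  L4: P0=I P1=I P2=M  mem[L4]=3
5. P0: load  L2  bus=[-]  L2: P0=E P1=I P2=I  mem[L2]=90
6. P0: load  L4  bus=[BusRd]  L4: P0=S P1=I P2=O  mem[L4]=3
7. P2: store L4 := 84  bus=[BusUpgr]  L4: P0=I P1=I P2=M  mem[L4]=3
8. P1: load  L1  bus=[BusRd]  L1: P0=I P1=E P2=I  mem[L1]=30
9. P0: load  L4  bus=[BusRd]  L4: P0=S P1=I P2=O  mem[L4]=3
10. P1: load  L4  bus=[BusRd]  L4: P0=S P1=S P2=O  mem[L4]=3
11. P1: store L4 := 43  bus=[BusUpgr,Flush]  L4: P0=I P1=M P2=I  mem[L4]=84
12. P0: store L4 := 75  bus=[BusRdX,Flush]  L4: P0=M P1=I P2=I  mem[L4]=43
13. P0: store L4 := 25  bus=[-]  L4: P0=M P1=I P2=I  mem[L4]=43
14. P0: load  L5  bus=[BusRd]  L5: P0=E P1=I P2=I  mem[L5]=0
15. P2: load  L4  bus=[BusRd]  L4: P0=O P1=I P2=S  mem[L4]=43
16. P1: load  L4  bus=[BusRd]  L4: P0=O P1=S P2=S  mem[L4]=43
17. P1: load  L5  bus=[BusRd]  L5: P0=S P1=S P2=I  mem[L5]=0
18. P0: store L5 := 36  bus=[BusUpgr]  L5: P0=M P1=I P2=I  mem[L5]=0
19. P1: load  L0  bus=[BusRd]  L0: P0=I P1=E P2=I  mem[L0]=20
20. P0: load  L5  bus=[-]  L5: P0=M P1=I P2=I  mem[L5]=0
21. P2: store L0 := 84  bus=[BusRdX]  L0: P0=I P1=I P2=M  mem[L0]=20
22. P1: load  L4  bus=[-]  L4: P0=O P1=S P2=S  mem[L4]=43
23. P0: load  L3  bus=[BusRd]  L3: P0=E P1=I P2=I  mem[L3]=80
24. P2: load  L4  bus=[-]  L4: P0=O P1=S P2=S  mem[L4]=43
25. P1: store L3 := 92  bus=[BusRdX]  L3: P0=I P1=M P2=I  mem[L3]=80
26. P1: store L4 := 60  bus=[BusUpgr,Flush]  L4: P0=I P1=M P2=I  mem[L4]=25

memory[L3] = 80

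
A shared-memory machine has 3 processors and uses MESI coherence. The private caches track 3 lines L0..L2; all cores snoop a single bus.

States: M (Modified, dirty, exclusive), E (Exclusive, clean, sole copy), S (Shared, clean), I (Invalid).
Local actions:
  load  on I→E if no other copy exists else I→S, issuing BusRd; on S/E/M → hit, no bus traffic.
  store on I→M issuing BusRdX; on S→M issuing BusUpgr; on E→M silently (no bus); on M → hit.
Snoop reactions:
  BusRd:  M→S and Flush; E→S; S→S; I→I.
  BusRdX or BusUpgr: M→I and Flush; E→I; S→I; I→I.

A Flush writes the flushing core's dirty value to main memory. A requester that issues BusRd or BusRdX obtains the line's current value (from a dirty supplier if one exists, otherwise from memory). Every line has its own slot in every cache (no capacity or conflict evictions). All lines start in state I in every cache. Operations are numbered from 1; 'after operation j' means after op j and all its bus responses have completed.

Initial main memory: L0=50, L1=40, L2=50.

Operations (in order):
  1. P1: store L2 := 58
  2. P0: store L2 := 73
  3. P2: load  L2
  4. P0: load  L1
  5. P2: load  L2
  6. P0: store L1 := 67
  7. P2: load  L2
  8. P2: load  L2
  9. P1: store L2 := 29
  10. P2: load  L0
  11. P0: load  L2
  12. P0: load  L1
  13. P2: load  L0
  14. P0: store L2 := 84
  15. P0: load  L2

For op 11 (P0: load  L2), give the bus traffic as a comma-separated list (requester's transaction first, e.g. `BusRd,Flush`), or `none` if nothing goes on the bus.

bus = BusRd,Flush

[1] P1: store L2 := 58 | P0:I, P1:M(58), P2:I | bus: BusRdX
[2] P0: store L2 := 73 | P0:M(73), P1:I, P2:I | bus: BusRdX,Flush
[3] P2: load  L2 | P0:S(73), P1:I, P2:S(73) | bus: BusRd,Flush
[4] P0: load  L1 | P0:E(40), P1:I, P2:I | bus: BusRd
[5] P2: load  L2 | P0:S(73), P1:I, P2:S(73) | bus: none
[6] P0: store L1 := 67 | P0:M(67), P1:I, P2:I | bus: none
[7] P2: load  L2 | P0:S(73), P1:I, P2:S(73) | bus: none
[8] P2: load  L2 | P0:S(73), P1:I, P2:S(73) | bus: none
[9] P1: store L2 := 29 | P0:I, P1:M(29), P2:I | bus: BusRdX
[10] P2: load  L0 | P0:I, P1:I, P2:E(50) | bus: BusRd
[11] P0: load  L2 | P0:S(29), P1:S(29), P2:I | bus: BusRd,Flush
[12] P0: load  L1 | P0:M(67), P1:I, P2:I | bus: none
[13] P2: load  L0 | P0:I, P1:I, P2:E(50) | bus: none
[14] P0: store L2 := 84 | P0:M(84), P1:I, P2:I | bus: BusUpgr
[15] P0: load  L2 | P0:M(84), P1:I, P2:I | bus: none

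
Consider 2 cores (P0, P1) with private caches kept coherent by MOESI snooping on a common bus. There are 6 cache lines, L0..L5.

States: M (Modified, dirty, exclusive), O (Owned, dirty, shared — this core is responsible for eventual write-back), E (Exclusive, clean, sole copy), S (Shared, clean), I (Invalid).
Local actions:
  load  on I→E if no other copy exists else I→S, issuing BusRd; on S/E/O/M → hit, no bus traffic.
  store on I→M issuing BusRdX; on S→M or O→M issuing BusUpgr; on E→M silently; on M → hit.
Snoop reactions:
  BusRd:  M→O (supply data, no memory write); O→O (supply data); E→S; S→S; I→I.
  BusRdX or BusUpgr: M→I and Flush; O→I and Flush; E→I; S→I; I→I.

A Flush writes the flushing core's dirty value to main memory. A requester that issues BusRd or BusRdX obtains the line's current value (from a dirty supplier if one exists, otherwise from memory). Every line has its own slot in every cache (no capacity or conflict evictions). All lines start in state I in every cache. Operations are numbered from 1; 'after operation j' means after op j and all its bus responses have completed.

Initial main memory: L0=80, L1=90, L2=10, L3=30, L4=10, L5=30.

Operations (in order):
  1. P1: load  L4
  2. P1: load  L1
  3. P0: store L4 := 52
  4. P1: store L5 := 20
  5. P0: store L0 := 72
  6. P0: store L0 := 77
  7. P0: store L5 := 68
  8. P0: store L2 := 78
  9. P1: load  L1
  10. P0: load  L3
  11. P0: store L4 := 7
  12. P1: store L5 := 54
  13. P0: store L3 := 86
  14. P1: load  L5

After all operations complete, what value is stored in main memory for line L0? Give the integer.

memory[L0] = 80

1. P1: load  L4  bus=[BusRd]  L4: P0=I P1=E  mem[L4]=10
2. P1: load  L1  bus=[BusRd]  L1: P0=I P1=E  mem[L1]=90
3. P0: store L4 := 52  bus=[BusRdX]  L4: P0=M P1=I  mem[L4]=10
4. P1: store L5 := 20  bus=[BusRdX]  L5: P0=I P1=M  mem[L5]=30
5. P0: store L0 := 72  bus=[BusRdX]  L0: P0=M P1=I  mem[L0]=80
6. P0: store L0 := 77  bus=[-]  L0: P0=M P1=I  mem[L0]=80
7. P0: store L5 := 68  bus=[BusRdX,Flush]  L5: P0=M P1=I  mem[L5]=20
8. P0: store L2 := 78  bus=[BusRdX]  L2: P0=M P1=I  mem[L2]=10
9. P1: load  L1  bus=[-]  L1: P0=I P1=E  mem[L1]=90
10. P0: load  L3  bus=[BusRd]  L3: P0=E P1=I  mem[L3]=30
11. P0: store L4 := 7  bus=[-]  L4: P0=M P1=I  mem[L4]=10
12. P1: store L5 := 54  bus=[BusRdX,Flush]  L5: P0=I P1=M  mem[L5]=68
13. P0: store L3 := 86  bus=[-]  L3: P0=M P1=I  mem[L3]=30
14. P1: load  L5  bus=[-]  L5: P0=I P1=M  mem[L5]=68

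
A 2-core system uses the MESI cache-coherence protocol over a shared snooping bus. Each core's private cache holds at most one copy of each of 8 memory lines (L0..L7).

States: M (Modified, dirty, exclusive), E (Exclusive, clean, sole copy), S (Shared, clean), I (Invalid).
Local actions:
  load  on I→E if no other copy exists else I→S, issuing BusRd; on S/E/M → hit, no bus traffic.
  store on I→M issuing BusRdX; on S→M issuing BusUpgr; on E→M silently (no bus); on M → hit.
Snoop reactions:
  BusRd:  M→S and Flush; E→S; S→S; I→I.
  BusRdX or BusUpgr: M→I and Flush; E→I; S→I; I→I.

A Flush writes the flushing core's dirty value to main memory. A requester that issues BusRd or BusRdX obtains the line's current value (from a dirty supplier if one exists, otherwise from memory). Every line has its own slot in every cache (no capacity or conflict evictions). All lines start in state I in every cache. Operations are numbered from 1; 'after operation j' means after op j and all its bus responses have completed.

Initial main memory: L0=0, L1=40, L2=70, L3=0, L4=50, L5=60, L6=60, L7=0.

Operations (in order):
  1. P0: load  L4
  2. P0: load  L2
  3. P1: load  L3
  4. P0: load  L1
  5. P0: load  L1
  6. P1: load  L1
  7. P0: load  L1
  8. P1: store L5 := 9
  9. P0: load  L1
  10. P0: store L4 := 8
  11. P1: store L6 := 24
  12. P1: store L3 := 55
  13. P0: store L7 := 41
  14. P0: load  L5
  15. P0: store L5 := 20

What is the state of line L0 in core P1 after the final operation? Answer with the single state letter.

  op1 P0: load  L4 → E/I on L4; bus BusRd; mem=50
  op2 P0: load  L2 → E/I on L2; bus BusRd; mem=70
  op3 P1: load  L3 → I/E on L3; bus BusRd; mem=0
  op4 P0: load  L1 → E/I on L1; bus BusRd; mem=40
  op5 P0: load  L1 → E/I on L1; bus (none); mem=40
  op6 P1: load  L1 → S/S on L1; bus BusRd; mem=40
  op7 P0: load  L1 → S/S on L1; bus (none); mem=40
  op8 P1: store L5 := 9 → I/M on L5; bus BusRdX; mem=60
  op9 P0: load  L1 → S/S on L1; bus (none); mem=40
  op10 P0: store L4 := 8 → M/I on L4; bus (none); mem=50
  op11 P1: store L6 := 24 → I/M on L6; bus BusRdX; mem=60
  op12 P1: store L3 := 55 → I/M on L3; bus (none); mem=0
  op13 P0: store L7 := 41 → M/I on L7; bus BusRdX; mem=0
  op14 P0: load  L5 → S/S on L5; bus BusRd Flush; mem=9
  op15 P0: store L5 := 20 → M/I on L5; bus BusUpgr; mem=9

state = I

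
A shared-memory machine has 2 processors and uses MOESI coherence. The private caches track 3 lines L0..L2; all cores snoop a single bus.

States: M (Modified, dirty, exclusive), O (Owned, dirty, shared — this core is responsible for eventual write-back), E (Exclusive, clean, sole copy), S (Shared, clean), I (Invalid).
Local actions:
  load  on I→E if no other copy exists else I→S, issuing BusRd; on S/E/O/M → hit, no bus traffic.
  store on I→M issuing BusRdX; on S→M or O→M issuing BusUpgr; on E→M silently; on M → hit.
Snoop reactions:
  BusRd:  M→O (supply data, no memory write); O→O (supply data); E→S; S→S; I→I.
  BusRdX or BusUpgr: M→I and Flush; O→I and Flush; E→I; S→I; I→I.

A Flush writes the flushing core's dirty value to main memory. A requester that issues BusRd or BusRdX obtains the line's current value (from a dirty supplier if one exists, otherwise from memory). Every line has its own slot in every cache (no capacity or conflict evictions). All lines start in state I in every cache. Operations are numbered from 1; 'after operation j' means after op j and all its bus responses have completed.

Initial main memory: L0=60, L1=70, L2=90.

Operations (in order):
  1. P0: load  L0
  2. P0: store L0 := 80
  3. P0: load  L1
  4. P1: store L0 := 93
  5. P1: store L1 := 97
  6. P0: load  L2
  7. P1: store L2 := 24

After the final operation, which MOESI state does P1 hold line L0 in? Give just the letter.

[1] P0: load  L0 | P0:E(60), P1:I | bus: BusRd
[2] P0: store L0 := 80 | P0:M(80), P1:I | bus: none
[3] P0: load  L1 | P0:E(70), P1:I | bus: BusRd
[4] P1: store L0 := 93 | P0:I, P1:M(93) | bus: BusRdX,Flush
[5] P1: store L1 := 97 | P0:I, P1:M(97) | bus: BusRdX
[6] P0: load  L2 | P0:E(90), P1:I | bus: BusRd
[7] P1: store L2 := 24 | P0:I, P1:M(24) | bus: BusRdX

state = M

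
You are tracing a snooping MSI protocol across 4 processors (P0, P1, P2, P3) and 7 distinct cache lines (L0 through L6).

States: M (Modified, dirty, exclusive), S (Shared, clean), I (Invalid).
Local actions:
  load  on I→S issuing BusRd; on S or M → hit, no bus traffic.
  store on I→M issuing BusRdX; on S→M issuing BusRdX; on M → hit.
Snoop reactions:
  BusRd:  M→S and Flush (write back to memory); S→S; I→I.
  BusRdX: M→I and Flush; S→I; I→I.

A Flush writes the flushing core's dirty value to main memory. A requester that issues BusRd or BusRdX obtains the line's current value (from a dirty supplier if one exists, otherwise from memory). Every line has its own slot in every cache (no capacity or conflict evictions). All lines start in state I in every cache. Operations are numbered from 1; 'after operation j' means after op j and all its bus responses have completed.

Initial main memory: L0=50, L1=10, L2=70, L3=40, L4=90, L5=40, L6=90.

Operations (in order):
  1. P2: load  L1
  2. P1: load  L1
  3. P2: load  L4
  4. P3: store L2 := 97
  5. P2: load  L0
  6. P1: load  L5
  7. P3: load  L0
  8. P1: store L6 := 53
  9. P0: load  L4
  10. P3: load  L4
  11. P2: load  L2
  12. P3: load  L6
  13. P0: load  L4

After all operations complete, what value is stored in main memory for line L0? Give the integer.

  op1 P2: load  L1 → I/I/S/I on L1; bus BusRd; mem=10
  op2 P1: load  L1 → I/S/S/I on L1; bus BusRd; mem=10
  op3 P2: load  L4 → I/I/S/I on L4; bus BusRd; mem=90
  op4 P3: store L2 := 97 → I/I/I/M on L2; bus BusRdX; mem=70
  op5 P2: load  L0 → I/I/S/I on L0; bus BusRd; mem=50
  op6 P1: load  L5 → I/S/I/I on L5; bus BusRd; mem=40
  op7 P3: load  L0 → I/I/S/S on L0; bus BusRd; mem=50
  op8 P1: store L6 := 53 → I/M/I/I on L6; bus BusRdX; mem=90
  op9 P0: load  L4 → S/I/S/I on L4; bus BusRd; mem=90
  op10 P3: load  L4 → S/I/S/S on L4; bus BusRd; mem=90
  op11 P2: load  L2 → I/I/S/S on L2; bus BusRd Flush; mem=97
  op12 P3: load  L6 → I/S/I/S on L6; bus BusRd Flush; mem=53
  op13 P0: load  L4 → S/I/S/S on L4; bus (none); mem=90

memory[L0] = 50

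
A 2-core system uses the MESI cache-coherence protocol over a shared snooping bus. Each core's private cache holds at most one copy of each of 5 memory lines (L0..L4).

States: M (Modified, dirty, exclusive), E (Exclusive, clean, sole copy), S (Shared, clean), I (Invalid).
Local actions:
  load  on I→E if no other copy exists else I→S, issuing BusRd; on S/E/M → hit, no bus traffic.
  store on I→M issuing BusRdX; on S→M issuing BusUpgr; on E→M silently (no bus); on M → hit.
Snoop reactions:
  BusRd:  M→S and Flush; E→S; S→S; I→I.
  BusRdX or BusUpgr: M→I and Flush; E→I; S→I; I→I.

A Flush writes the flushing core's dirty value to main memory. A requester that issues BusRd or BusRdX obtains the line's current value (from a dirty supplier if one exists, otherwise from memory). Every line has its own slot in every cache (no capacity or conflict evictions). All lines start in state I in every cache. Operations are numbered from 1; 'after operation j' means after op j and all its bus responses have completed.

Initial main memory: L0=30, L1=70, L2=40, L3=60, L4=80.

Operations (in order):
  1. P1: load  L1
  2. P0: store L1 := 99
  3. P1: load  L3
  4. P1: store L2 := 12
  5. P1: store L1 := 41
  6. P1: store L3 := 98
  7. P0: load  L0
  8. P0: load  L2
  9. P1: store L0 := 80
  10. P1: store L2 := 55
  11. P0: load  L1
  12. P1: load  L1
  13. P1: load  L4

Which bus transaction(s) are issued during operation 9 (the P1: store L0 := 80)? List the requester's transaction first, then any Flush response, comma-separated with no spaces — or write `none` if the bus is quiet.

bus = BusRdX

  op1 P1: load  L1 → I/E on L1; bus BusRd; mem=70
  op2 P0: store L1 := 99 → M/I on L1; bus BusRdX; mem=70
  op3 P1: load  L3 → I/E on L3; bus BusRd; mem=60
  op4 P1: store L2 := 12 → I/M on L2; bus BusRdX; mem=40
  op5 P1: store L1 := 41 → I/M on L1; bus BusRdX Flush; mem=99
  op6 P1: store L3 := 98 → I/M on L3; bus (none); mem=60
  op7 P0: load  L0 → E/I on L0; bus BusRd; mem=30
  op8 P0: load  L2 → S/S on L2; bus BusRd Flush; mem=12
  op9 P1: store L0 := 80 → I/M on L0; bus BusRdX; mem=30
  op10 P1: store L2 := 55 → I/M on L2; bus BusUpgr; mem=12
  op11 P0: load  L1 → S/S on L1; bus BusRd Flush; mem=41
  op12 P1: load  L1 → S/S on L1; bus (none); mem=41
  op13 P1: load  L4 → I/E on L4; bus BusRd; mem=80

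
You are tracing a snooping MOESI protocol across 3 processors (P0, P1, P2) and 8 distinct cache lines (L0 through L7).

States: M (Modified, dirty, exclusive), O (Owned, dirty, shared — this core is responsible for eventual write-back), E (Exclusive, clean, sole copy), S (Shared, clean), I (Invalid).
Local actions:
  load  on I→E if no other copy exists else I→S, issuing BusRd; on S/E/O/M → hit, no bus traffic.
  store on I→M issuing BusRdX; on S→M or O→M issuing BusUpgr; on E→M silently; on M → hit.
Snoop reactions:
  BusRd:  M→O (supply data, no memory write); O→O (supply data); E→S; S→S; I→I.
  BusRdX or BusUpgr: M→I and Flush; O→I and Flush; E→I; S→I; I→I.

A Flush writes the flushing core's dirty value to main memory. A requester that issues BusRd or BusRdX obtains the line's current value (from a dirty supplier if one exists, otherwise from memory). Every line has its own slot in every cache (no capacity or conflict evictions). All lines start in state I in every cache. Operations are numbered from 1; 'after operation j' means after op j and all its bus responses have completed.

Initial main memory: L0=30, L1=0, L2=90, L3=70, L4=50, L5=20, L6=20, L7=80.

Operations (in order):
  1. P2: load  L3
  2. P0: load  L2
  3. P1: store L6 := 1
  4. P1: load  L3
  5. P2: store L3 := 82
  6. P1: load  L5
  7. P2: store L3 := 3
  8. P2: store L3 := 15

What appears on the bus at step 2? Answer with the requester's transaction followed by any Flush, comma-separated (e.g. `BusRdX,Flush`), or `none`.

[1] P2: load  L3 | P0:I, P1:I, P2:E(70) | bus: BusRd
[2] P0: load  L2 | P0:E(90), P1:I, P2:I | bus: BusRd
[3] P1: store L6 := 1 | P0:I, P1:M(1), P2:I | bus: BusRdX
[4] P1: load  L3 | P0:I, P1:S(70), P2:S(70) | bus: BusRd
[5] P2: store L3 := 82 | P0:I, P1:I, P2:M(82) | bus: BusUpgr
[6] P1: load  L5 | P0:I, P1:E(20), P2:I | bus: BusRd
[7] P2: store L3 := 3 | P0:I, P1:I, P2:M(3) | bus: none
[8] P2: store L3 := 15 | P0:I, P1:I, P2:M(15) | bus: none

bus = BusRd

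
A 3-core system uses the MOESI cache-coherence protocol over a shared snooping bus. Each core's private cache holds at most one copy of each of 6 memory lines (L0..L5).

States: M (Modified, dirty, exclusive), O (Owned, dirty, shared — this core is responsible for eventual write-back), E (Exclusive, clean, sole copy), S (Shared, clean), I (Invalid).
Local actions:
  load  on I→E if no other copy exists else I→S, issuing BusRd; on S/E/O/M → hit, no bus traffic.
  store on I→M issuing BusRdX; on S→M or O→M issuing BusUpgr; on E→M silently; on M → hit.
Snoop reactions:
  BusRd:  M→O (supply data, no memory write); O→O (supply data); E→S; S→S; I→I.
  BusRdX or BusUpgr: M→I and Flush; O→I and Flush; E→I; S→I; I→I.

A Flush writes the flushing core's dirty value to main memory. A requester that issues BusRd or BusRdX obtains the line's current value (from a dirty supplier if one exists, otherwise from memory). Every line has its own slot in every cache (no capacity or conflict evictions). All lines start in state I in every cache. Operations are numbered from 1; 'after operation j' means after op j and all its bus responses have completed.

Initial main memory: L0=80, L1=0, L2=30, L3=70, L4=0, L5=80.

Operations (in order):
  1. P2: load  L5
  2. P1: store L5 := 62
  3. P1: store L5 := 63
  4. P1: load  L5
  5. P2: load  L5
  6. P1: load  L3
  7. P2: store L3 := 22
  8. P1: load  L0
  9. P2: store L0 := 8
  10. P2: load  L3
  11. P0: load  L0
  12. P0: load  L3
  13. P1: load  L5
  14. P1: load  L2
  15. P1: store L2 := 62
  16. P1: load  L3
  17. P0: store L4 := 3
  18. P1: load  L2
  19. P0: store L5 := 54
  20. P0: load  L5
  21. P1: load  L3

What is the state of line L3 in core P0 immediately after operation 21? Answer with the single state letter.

state = S

1. P2: load  L5  bus=[BusRd]  L5: P0=I P1=I P2=E  mem[L5]=80
2. P1: store L5 := 62  bus=[BusRdX]  L5: P0=I P1=M P2=I  mem[L5]=80
3. P1: store L5 := 63  bus=[-]  L5: P0=I P1=M P2=I  mem[L5]=80
4. P1: load  L5  bus=[-]  L5: P0=I P1=M P2=I  mem[L5]=80
5. P2: load  L5  bus=[BusRd]  L5: P0=I P1=O P2=S  mem[L5]=80
6. P1: load  L3  bus=[BusRd]  L3: P0=I P1=E P2=I  mem[L3]=70
7. P2: store L3 := 22  bus=[BusRdX]  L3: P0=I P1=I P2=M  mem[L3]=70
8. P1: load  L0  bus=[BusRd]  L0: P0=I P1=E P2=I  mem[L0]=80
9. P2: store L0 := 8  bus=[BusRdX]  L0: P0=I P1=I P2=M  mem[L0]=80
10. P2: load  L3  bus=[-]  L3: P0=I P1=I P2=M  mem[L3]=70
11. P0: load  L0  bus=[BusRd]  L0: P0=S P1=I P2=O  mem[L0]=80
12. P0: load  L3  bus=[BusRd]  L3: P0=S P1=I P2=O  mem[L3]=70
13. P1: load  L5  bus=[-]  L5: P0=I P1=O P2=S  mem[L5]=80
14. P1: load  L2  bus=[BusRd]  L2: P0=I P1=E P2=I  mem[L2]=30
15. P1: store L2 := 62  bus=[-]  L2: P0=I P1=M P2=I  mem[L2]=30
16. P1: load  L3  bus=[BusRd]  L3: P0=S P1=S P2=O  mem[L3]=70
17. P0: store L4 := 3  bus=[BusRdX]  L4: P0=M P1=I P2=I  mem[L4]=0
18. P1: load  L2  bus=[-]  L2: P0=I P1=M P2=I  mem[L2]=30
19. P0: store L5 := 54  bus=[BusRdX,Flush]  L5: P0=M P1=I P2=I  mem[L5]=63
20. P0: load  L5  bus=[-]  L5: P0=M P1=I P2=I  mem[L5]=63
21. P1: load  L3  bus=[-]  L3: P0=S P1=S P2=O  mem[L3]=70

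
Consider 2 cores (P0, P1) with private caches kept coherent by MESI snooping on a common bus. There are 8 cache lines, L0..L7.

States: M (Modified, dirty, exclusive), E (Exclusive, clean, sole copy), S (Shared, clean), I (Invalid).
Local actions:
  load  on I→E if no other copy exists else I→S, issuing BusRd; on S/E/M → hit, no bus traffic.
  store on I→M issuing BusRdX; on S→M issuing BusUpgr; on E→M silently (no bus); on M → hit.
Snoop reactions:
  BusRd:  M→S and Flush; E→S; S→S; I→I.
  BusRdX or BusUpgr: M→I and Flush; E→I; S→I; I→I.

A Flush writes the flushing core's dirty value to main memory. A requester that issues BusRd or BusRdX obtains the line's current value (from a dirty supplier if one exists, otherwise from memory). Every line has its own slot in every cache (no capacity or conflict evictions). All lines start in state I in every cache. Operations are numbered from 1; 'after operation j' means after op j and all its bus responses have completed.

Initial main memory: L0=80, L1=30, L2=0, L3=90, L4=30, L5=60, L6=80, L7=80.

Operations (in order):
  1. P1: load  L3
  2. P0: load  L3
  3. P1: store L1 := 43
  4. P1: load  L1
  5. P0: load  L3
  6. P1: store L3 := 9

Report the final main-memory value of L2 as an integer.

  op1 P1: load  L3 → I/E on L3; bus BusRd; mem=90
  op2 P0: load  L3 → S/S on L3; bus BusRd; mem=90
  op3 P1: store L1 := 43 → I/M on L1; bus BusRdX; mem=30
  op4 P1: load  L1 → I/M on L1; bus (none); mem=30
  op5 P0: load  L3 → S/S on L3; bus (none); mem=90
  op6 P1: store L3 := 9 → I/M on L3; bus BusUpgr; mem=90

memory[L2] = 0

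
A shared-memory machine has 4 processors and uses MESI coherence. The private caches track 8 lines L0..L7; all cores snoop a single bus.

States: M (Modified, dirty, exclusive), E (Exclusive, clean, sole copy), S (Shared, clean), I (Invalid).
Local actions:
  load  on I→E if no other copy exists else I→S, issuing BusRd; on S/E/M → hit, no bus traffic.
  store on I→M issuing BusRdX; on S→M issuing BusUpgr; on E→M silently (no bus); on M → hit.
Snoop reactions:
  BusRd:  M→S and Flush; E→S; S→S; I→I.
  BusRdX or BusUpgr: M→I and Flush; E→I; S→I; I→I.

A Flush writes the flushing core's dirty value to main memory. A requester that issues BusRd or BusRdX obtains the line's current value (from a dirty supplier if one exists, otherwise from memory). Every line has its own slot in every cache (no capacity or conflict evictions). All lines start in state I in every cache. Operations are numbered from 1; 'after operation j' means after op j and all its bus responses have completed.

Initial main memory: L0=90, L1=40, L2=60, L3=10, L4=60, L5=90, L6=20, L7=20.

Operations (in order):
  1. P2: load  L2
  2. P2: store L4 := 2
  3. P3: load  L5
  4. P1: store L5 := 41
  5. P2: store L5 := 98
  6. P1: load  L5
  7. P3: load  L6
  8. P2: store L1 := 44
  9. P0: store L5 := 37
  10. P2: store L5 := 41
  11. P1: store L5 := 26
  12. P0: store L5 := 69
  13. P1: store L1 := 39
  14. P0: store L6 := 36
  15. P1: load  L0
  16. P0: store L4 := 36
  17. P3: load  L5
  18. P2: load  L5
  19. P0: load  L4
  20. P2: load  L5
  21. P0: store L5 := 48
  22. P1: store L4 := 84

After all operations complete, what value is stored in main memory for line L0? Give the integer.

memory[L0] = 90

[1] P2: load  L2 | P0:I, P1:I, P2:E(60), P3:I | bus: BusRd
[2] P2: store L4 := 2 | P0:I, P1:I, P2:M(2), P3:I | bus: BusRdX
[3] P3: load  L5 | P0:I, P1:I, P2:I, P3:E(90) | bus: BusRd
[4] P1: store L5 := 41 | P0:I, P1:M(41), P2:I, P3:I | bus: BusRdX
[5] P2: store L5 := 98 | P0:I, P1:I, P2:M(98), P3:I | bus: BusRdX,Flush
[6] P1: load  L5 | P0:I, P1:S(98), P2:S(98), P3:I | bus: BusRd,Flush
[7] P3: load  L6 | P0:I, P1:I, P2:I, P3:E(20) | bus: BusRd
[8] P2: store L1 := 44 | P0:I, P1:I, P2:M(44), P3:I | bus: BusRdX
[9] P0: store L5 := 37 | P0:M(37), P1:I, P2:I, P3:I | bus: BusRdX
[10] P2: store L5 := 41 | P0:I, P1:I, P2:M(41), P3:I | bus: BusRdX,Flush
[11] P1: store L5 := 26 | P0:I, P1:M(26), P2:I, P3:I | bus: BusRdX,Flush
[12] P0: store L5 := 69 | P0:M(69), P1:I, P2:I, P3:I | bus: BusRdX,Flush
[13] P1: store L1 := 39 | P0:I, P1:M(39), P2:I, P3:I | bus: BusRdX,Flush
[14] P0: store L6 := 36 | P0:M(36), P1:I, P2:I, P3:I | bus: BusRdX
[15] P1: load  L0 | P0:I, P1:E(90), P2:I, P3:I | bus: BusRd
[16] P0: store L4 := 36 | P0:M(36), P1:I, P2:I, P3:I | bus: BusRdX,Flush
[17] P3: load  L5 | P0:S(69), P1:I, P2:I, P3:S(69) | bus: BusRd,Flush
[18] P2: load  L5 | P0:S(69), P1:I, P2:S(69), P3:S(69) | bus: BusRd
[19] P0: load  L4 | P0:M(36), P1:I, P2:I, P3:I | bus: none
[20] P2: load  L5 | P0:S(69), P1:I, P2:S(69), P3:S(69) | bus: none
[21] P0: store L5 := 48 | P0:M(48), P1:I, P2:I, P3:I | bus: BusUpgr
[22] P1: store L4 := 84 | P0:I, P1:M(84), P2:I, P3:I | bus: BusRdX,Flush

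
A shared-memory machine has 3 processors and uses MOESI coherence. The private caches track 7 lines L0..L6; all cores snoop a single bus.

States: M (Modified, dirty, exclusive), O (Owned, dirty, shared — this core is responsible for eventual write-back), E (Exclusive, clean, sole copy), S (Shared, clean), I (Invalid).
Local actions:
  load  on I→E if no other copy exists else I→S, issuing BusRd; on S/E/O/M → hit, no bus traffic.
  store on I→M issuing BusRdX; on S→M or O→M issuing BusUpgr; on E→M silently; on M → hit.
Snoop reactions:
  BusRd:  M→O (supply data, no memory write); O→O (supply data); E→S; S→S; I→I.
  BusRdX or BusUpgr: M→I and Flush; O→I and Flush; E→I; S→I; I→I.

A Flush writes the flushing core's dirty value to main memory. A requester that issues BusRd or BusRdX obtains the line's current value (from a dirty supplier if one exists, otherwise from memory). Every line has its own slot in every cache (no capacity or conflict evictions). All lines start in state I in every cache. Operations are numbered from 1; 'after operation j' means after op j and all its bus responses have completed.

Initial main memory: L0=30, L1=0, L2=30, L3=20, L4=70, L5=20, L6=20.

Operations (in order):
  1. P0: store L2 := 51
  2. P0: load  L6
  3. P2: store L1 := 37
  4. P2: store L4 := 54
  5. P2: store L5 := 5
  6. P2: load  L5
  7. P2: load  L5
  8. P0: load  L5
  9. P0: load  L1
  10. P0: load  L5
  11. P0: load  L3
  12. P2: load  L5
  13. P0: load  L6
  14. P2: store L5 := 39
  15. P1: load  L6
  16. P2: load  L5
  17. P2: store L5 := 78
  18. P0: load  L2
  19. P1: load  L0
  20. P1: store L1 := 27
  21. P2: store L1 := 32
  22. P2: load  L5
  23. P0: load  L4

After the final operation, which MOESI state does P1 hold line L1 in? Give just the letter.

state = I

step 1: P0: store L2 := 51  ⟶  MII  (L2)  txn=BusRdX  M[L2]=30
step 2: P0: load  L6  ⟶  EII  (L6)  txn=BusRd  M[L6]=20
step 3: P2: store L1 := 37  ⟶  IIM  (L1)  txn=BusRdX  M[L1]=0
step 4: P2: store L4 := 54  ⟶  IIM  (L4)  txn=BusRdX  M[L4]=70
step 5: P2: store L5 := 5  ⟶  IIM  (L5)  txn=BusRdX  M[L5]=20
step 6: P2: load  L5  ⟶  IIM  (L5)  txn=∅  M[L5]=20
step 7: P2: load  L5  ⟶  IIM  (L5)  txn=∅  M[L5]=20
step 8: P0: load  L5  ⟶  SIO  (L5)  txn=BusRd  M[L5]=20
step 9: P0: load  L1  ⟶  SIO  (L1)  txn=BusRd  M[L1]=0
step 10: P0: load  L5  ⟶  SIO  (L5)  txn=∅  M[L5]=20
step 11: P0: load  L3  ⟶  EII  (L3)  txn=BusRd  M[L3]=20
step 12: P2: load  L5  ⟶  SIO  (L5)  txn=∅  M[L5]=20
step 13: P0: load  L6  ⟶  EII  (L6)  txn=∅  M[L6]=20
step 14: P2: store L5 := 39  ⟶  IIM  (L5)  txn=BusUpgr  M[L5]=20
step 15: P1: load  L6  ⟶  SSI  (L6)  txn=BusRd  M[L6]=20
step 16: P2: load  L5  ⟶  IIM  (L5)  txn=∅  M[L5]=20
step 17: P2: store L5 := 78  ⟶  IIM  (L5)  txn=∅  M[L5]=20
step 18: P0: load  L2  ⟶  MII  (L2)  txn=∅  M[L2]=30
step 19: P1: load  L0  ⟶  IEI  (L0)  txn=BusRd  M[L0]=30
step 20: P1: store L1 := 27  ⟶  IMI  (L1)  txn=BusRdX+Flush  M[L1]=37
step 21: P2: store L1 := 32  ⟶  IIM  (L1)  txn=BusRdX+Flush  M[L1]=27
step 22: P2: load  L5  ⟶  IIM  (L5)  txn=∅  M[L5]=20
step 23: P0: load  L4  ⟶  SIO  (L4)  txn=BusRd  M[L4]=70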